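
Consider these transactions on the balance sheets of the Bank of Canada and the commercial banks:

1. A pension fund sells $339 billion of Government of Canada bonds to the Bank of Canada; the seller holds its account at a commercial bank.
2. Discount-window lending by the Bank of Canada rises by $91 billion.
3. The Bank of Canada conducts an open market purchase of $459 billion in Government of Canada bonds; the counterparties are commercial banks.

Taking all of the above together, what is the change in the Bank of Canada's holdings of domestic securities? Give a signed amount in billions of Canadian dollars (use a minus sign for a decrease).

+$798 billion

Asset purchase (from non-banks) $339 billion: securities added to the Bank of Canada's portfolio → +$339B.
Discount-window loan $91 billion: the Bank of Canada's securities portfolio is untouched → 0.
OMO purchase (from banks) $459 billion: securities added to the Bank of Canada's portfolio → +$459B.
Net: 339 + 0 + 459 = +$798 billion.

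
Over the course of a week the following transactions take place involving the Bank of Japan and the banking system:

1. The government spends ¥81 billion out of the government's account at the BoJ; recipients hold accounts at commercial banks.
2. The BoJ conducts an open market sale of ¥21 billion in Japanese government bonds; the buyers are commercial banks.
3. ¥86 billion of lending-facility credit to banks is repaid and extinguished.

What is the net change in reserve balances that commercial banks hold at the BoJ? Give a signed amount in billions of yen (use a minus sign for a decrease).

-¥26 billion

BoJ balance sheet:
  Assets:      Securities −¥21B, Loans to banks −¥86B
  Liabilities: Bank reserves −¥26B, Government deposits −¥81B
So the change in reserve balances that commercial banks hold at the BoJ is -¥26 billion.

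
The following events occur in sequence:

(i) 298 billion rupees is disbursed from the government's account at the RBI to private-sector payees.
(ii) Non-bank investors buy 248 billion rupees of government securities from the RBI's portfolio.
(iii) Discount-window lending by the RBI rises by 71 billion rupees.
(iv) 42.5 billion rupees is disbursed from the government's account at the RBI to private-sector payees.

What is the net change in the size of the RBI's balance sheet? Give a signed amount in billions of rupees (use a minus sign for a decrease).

Government spending 298 billion rupees: only the composition of liabilities changes → 0.
Asset sale (to non-banks) 248 billion rupees: an RBI asset is shed → −248B.
Discount-window loan 71 billion rupees: an RBI asset is acquired → +71B.
Government spending 42.5 billion rupees: only the composition of liabilities changes → 0.
Net: 0 − 248 + 71 + 0 = -177 billion.

-177 billion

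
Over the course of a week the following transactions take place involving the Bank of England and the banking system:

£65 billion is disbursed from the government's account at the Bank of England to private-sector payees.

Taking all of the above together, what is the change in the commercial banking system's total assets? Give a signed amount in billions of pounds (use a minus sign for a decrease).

+£65 billion

Government spending £65 billion: bank balance sheets expand → +£65B.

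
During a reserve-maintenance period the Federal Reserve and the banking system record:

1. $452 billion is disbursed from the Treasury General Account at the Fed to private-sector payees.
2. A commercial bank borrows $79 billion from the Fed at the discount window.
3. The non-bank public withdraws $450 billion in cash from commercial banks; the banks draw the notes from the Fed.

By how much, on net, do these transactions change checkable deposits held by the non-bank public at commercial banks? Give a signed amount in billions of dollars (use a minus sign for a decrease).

+$2 billion

Fed balance sheet:
  Assets:      Loans to banks +$79B
  Liabilities: Bank reserves +$81B, Currency in circulation +$450B, Government deposits −$452B
Commercial banking system:
  Assets:      Reserves at CB +$81B
  Liabilities: Checkable deposits +$2B, Borrowings from CB +$79B
So the change in checkable deposits held by the non-bank public at commercial banks is +$2 billion.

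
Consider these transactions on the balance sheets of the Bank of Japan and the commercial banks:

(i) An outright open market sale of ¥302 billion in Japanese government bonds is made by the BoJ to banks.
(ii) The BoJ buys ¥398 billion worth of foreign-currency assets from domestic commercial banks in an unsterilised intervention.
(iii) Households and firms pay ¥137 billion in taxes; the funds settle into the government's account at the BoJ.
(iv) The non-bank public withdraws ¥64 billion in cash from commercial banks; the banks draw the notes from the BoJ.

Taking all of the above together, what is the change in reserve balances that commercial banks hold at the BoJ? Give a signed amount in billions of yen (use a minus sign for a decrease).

-¥105 billion

OMO sale (to banks) ¥302 billion: the buying banks pay out of their reserve balances → −¥302B.
FX purchase ¥398 billion: the BoJ pays by crediting reserve accounts → +¥398B.
Government account inflow ¥137 billion: funds move from bank reserves into the government account → −¥137B.
Currency withdrawal ¥64 billion: banks swap reserves for currency → −¥64B.
Net: −302 + 398 − 137 − 64 = -¥105 billion.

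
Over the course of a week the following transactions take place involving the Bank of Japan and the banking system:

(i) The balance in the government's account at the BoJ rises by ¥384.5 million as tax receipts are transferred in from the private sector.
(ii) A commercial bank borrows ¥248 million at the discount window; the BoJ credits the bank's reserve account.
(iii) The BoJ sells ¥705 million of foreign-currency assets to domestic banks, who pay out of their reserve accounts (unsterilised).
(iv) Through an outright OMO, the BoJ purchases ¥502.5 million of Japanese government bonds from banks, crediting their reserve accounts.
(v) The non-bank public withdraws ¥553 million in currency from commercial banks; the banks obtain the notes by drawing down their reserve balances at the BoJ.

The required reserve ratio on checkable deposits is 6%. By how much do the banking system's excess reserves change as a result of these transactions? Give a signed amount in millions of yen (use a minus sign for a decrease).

-¥835.75 million

Government account inflow ¥384.5 million: reserves −¥384.5M, deposits −¥384.5M.
Discount-window loan ¥248 million: reserves +¥248M, deposits 0.
FX sale ¥705 million: reserves −¥705M, deposits 0.
OMO purchase (from banks) ¥502.5 million: reserves +¥502.5M, deposits 0.
Currency withdrawal ¥553 million: reserves −¥553M, deposits −¥553M.
Totals: Δreserves = −¥892M, Δdeposits = −¥937.5M.
Δrequired reserves = 6% × −¥937.5M = −¥56.25M.
Δexcess reserves = Δreserves − Δrequired = −¥892M − (−¥56.25M) = -¥835.75 million.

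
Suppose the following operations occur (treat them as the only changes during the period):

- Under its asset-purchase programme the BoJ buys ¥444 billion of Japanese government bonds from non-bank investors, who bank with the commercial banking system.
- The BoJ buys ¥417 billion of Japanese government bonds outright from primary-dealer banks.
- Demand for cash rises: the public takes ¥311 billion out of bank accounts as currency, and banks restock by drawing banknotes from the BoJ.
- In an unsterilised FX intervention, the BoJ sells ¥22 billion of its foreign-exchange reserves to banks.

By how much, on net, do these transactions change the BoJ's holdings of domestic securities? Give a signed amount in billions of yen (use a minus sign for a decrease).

BoJ balance sheet:
  Assets:      Securities +¥861B, Foreign assets −¥22B
  Liabilities: Bank reserves +¥528B, Currency in circulation +¥311B
Commercial banking system:
  Assets:      Reserves at CB +¥528B, Securities −¥417B, Foreign assets +¥22B
  Liabilities: Checkable deposits +¥133B
So the change in the BoJ's holdings of domestic securities is +¥861 billion.

+¥861 billion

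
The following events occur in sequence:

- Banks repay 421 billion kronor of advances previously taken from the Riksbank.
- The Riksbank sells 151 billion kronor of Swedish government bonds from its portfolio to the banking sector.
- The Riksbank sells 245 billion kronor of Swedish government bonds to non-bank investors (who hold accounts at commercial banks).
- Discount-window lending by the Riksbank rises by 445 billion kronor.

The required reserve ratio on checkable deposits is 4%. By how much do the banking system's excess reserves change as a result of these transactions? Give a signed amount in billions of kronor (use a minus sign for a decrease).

Discount-window repayment 421 billion kronor: reserves −421B, deposits 0.
OMO sale (to banks) 151 billion kronor: reserves −151B, deposits 0.
Asset sale (to non-banks) 245 billion kronor: reserves −245B, deposits −245B.
Discount-window loan 445 billion kronor: reserves +445B, deposits 0.
Totals: Δreserves = −372B, Δdeposits = −245B.
Δrequired reserves = 4% × −245B = −9.8B.
Δexcess reserves = Δreserves − Δrequired = −372B − (−9.8B) = -362.2 billion.

-362.2 billion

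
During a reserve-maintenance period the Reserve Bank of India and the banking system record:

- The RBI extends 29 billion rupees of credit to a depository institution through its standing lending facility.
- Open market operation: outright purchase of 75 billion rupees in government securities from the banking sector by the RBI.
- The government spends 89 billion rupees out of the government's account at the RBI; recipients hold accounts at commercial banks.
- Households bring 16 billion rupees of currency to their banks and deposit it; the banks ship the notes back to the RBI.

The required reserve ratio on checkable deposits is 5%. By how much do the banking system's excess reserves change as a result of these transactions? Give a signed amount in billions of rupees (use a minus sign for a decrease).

+203.75 billion

Discount-window loan 29 billion rupees: reserves +29B, deposits 0.
OMO purchase (from banks) 75 billion rupees: reserves +75B, deposits 0.
Government spending 89 billion rupees: reserves +89B, deposits +89B.
Currency deposit 16 billion rupees: reserves +16B, deposits +16B.
Totals: Δreserves = +209B, Δdeposits = +105B.
Δrequired reserves = 5% × +105B = +5.25B.
Δexcess reserves = Δreserves − Δrequired = +209B − (+5.25B) = +203.75 billion.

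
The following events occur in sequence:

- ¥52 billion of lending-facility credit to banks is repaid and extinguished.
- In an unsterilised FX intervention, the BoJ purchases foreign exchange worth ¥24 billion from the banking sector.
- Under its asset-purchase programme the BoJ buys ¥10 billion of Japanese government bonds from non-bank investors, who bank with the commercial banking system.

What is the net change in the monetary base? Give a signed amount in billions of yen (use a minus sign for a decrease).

Discount-window repayment ¥52 billion: BoJ balance sheet contracts → −¥52B.
FX purchase ¥24 billion: BoJ balance sheet expands → +¥24B.
Asset purchase (from non-banks) ¥10 billion: BoJ balance sheet expands → +¥10B.
Net: −52 + 24 + 10 = -¥18 billion.

-¥18 billion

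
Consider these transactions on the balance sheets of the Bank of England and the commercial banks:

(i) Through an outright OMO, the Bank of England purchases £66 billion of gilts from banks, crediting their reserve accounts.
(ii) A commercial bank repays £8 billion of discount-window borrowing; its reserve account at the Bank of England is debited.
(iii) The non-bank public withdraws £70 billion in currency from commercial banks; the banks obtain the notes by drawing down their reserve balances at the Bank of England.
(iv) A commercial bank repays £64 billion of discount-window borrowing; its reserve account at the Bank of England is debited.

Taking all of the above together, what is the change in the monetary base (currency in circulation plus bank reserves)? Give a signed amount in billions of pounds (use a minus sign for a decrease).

Bank of England balance sheet:
  Assets:      Securities +£66B, Loans to banks −£72B
  Liabilities: Bank reserves −£76B, Currency in circulation +£70B
Commercial banking system:
  Assets:      Reserves at CB −£76B, Securities −£66B
  Liabilities: Checkable deposits −£70B, Borrowings from CB −£72B
Monetary base = currency + reserves: +£70B + (−£76B) = -£6 billion.

-£6 billion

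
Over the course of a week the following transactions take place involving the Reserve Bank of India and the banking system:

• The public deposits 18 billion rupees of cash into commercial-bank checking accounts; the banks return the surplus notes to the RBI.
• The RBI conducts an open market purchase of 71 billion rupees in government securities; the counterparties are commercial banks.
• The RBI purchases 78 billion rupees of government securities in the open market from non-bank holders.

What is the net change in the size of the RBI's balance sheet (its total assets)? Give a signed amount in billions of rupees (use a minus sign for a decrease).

+149 billion

Currency deposit 18 billion rupees: only the composition of liabilities changes → 0.
OMO purchase (from banks) 71 billion rupees: an RBI asset is acquired → +71B.
Asset purchase (from non-banks) 78 billion rupees: an RBI asset is acquired → +78B.
Net: 0 + 71 + 78 = +149 billion.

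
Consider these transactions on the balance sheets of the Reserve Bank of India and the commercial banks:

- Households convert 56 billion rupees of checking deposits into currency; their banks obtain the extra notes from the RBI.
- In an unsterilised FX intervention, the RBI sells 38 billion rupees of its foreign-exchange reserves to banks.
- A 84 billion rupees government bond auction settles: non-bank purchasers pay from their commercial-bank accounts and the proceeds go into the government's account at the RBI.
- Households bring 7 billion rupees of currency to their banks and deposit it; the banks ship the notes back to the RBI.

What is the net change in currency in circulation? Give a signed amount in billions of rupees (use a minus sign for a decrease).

RBI balance sheet:
  Assets:      Foreign assets −38B
  Liabilities: Bank reserves −171B, Currency in circulation +49B, Government deposits +84B
So the change in currency in circulation is +49 billion.

+49 billion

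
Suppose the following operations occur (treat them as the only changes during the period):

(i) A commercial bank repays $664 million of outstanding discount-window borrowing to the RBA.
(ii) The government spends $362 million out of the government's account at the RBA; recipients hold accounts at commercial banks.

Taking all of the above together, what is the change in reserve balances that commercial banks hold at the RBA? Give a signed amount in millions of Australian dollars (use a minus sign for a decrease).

Discount-window repayment $664 million: repayment is debited from reserves → −$664M.
Government spending $362 million: government payments flow into bank reserve accounts → +$362M.
Net: −664 + 362 = -$302 million.

-$302 million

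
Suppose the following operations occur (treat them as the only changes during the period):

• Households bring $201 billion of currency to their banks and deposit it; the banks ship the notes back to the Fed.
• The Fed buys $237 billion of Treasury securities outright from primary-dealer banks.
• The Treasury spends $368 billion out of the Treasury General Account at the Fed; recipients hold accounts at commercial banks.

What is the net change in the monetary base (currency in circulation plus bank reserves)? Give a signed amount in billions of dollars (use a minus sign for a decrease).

+$605 billion

Currency deposit $201 billion: just a shift between currency and reserves — both are base money → 0.
OMO purchase (from banks) $237 billion: Fed balance sheet expands → +$237B.
Government spending $368 billion: a non-base liability converts back to reserves → +$368B.
Net: 0 + 237 + 368 = +$605 billion.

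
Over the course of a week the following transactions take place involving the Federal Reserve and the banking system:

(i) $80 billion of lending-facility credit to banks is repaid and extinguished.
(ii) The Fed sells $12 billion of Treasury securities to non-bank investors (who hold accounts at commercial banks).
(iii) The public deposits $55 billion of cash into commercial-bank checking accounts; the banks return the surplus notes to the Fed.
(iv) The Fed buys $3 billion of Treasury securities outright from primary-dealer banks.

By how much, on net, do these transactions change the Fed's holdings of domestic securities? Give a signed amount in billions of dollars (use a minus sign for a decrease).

Fed balance sheet:
  Assets:      Securities −$9B, Loans to banks −$80B
  Liabilities: Bank reserves −$34B, Currency in circulation −$55B
So the change in the Fed's holdings of domestic securities is -$9 billion.

-$9 billion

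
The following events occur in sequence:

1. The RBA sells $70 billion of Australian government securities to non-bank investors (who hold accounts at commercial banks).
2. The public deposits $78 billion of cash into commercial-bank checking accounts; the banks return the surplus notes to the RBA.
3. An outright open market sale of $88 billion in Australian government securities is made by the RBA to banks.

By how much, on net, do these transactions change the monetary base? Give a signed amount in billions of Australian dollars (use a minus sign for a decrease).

Asset sale (to non-banks) $70 billion: RBA balance sheet contracts → −$70B.
Currency deposit $78 billion: just a shift between currency and reserves — both are base money → 0.
OMO sale (to banks) $88 billion: RBA balance sheet contracts → −$88B.
Net: −70 + 0 − 88 = -$158 billion.

-$158 billion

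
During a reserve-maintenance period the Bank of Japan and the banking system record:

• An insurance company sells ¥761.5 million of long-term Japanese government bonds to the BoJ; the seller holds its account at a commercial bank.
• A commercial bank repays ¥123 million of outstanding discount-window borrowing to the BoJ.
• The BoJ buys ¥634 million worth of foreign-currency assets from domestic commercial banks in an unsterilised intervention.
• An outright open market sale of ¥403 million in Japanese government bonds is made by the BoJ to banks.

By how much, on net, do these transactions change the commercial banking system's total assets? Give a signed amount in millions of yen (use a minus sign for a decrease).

Asset purchase (from non-banks) ¥761.5 million: bank balance sheets expand → +¥761.5M.
Discount-window repayment ¥123 million: bank balance sheets shrink → −¥123M.
FX purchase ¥634 million: just an asset swap on bank balance sheets → 0.
OMO sale (to banks) ¥403 million: just an asset swap on bank balance sheets → 0.
Net: 761.5 − 123 + 0 + 0 = +¥638.5 million.

+¥638.5 million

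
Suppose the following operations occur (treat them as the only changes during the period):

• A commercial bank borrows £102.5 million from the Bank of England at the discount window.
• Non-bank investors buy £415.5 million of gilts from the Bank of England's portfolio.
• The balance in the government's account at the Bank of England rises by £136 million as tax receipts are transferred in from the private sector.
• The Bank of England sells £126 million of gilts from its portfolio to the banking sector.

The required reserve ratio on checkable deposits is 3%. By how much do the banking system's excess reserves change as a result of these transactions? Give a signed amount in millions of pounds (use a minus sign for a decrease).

-£558.455 million

Discount-window loan £102.5 million: reserves +£102.5M, deposits 0.
Asset sale (to non-banks) £415.5 million: reserves −£415.5M, deposits −£415.5M.
Government account inflow £136 million: reserves −£136M, deposits −£136M.
OMO sale (to banks) £126 million: reserves −£126M, deposits 0.
Totals: Δreserves = −£575M, Δdeposits = −£551.5M.
Δrequired reserves = 3% × −£551.5M = −£16.545M.
Δexcess reserves = Δreserves − Δrequired = −£575M − (−£16.545M) = -£558.455 million.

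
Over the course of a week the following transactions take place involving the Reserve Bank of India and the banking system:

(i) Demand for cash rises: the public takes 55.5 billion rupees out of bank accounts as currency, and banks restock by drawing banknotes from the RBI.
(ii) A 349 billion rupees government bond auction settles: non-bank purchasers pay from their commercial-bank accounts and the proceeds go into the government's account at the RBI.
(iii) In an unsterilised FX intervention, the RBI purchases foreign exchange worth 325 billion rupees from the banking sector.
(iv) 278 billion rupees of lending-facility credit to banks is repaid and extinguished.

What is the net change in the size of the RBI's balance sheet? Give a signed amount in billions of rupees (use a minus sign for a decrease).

+47 billion

RBI balance sheet:
  Assets:      Loans to banks −278B, Foreign assets +325B
  Liabilities: Bank reserves −357.5B, Currency in circulation +55.5B, Government deposits +349B
Change in total RBI assets = +47 billion.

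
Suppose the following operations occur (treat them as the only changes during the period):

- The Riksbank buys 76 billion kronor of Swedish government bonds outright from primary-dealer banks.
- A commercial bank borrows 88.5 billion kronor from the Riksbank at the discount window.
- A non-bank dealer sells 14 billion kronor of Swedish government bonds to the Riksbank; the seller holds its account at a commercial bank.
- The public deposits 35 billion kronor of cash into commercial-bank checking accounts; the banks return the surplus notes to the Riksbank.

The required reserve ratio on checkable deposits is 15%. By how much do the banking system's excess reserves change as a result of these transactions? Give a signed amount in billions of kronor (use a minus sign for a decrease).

OMO purchase (from banks) 76 billion kronor: reserves +76B, deposits 0.
Discount-window loan 88.5 billion kronor: reserves +88.5B, deposits 0.
Asset purchase (from non-banks) 14 billion kronor: reserves +14B, deposits +14B.
Currency deposit 35 billion kronor: reserves +35B, deposits +35B.
Totals: Δreserves = +213.5B, Δdeposits = +49B.
Δrequired reserves = 15% × +49B = +7.35B.
Δexcess reserves = Δreserves − Δrequired = +213.5B − (+7.35B) = +206.15 billion.

+206.15 billion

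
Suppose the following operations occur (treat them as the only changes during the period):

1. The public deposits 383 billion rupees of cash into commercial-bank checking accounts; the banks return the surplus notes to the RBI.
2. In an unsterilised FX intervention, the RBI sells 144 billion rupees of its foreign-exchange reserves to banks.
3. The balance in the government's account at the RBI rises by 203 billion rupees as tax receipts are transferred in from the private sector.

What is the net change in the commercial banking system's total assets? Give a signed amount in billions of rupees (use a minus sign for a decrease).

RBI balance sheet:
  Assets:      Foreign assets −144B
  Liabilities: Bank reserves +36B, Currency in circulation −383B, Government deposits +203B
Commercial banking system:
  Assets:      Reserves at CB +36B, Foreign assets +144B
  Liabilities: Checkable deposits +180B
Change in total bank assets = +180 billion.

+180 billion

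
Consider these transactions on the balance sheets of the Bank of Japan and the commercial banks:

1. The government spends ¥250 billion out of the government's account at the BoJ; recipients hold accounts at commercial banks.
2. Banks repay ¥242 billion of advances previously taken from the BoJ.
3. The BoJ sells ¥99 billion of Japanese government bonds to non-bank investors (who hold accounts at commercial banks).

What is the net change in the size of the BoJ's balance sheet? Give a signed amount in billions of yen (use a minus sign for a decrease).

Government spending ¥250 billion: only the composition of liabilities changes → 0.
Discount-window repayment ¥242 billion: a BoJ asset is shed → −¥242B.
Asset sale (to non-banks) ¥99 billion: a BoJ asset is shed → −¥99B.
Net: 0 − 242 − 99 = -¥341 billion.

-¥341 billion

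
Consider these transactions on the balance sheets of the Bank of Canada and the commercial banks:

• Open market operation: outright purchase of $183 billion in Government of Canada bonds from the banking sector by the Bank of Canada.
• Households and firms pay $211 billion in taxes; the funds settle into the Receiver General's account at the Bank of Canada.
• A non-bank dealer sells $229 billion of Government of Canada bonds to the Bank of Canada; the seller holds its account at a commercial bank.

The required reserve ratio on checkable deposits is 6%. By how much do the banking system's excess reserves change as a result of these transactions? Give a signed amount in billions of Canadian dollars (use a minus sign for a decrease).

OMO purchase (from banks) $183 billion: reserves +$183B, deposits 0.
Government account inflow $211 billion: reserves −$211B, deposits −$211B.
Asset purchase (from non-banks) $229 billion: reserves +$229B, deposits +$229B.
Totals: Δreserves = +$201B, Δdeposits = +$18B.
Δrequired reserves = 6% × +$18B = +$1.08B.
Δexcess reserves = Δreserves − Δrequired = +$201B − (+$1.08B) = +$199.92 billion.

+$199.92 billion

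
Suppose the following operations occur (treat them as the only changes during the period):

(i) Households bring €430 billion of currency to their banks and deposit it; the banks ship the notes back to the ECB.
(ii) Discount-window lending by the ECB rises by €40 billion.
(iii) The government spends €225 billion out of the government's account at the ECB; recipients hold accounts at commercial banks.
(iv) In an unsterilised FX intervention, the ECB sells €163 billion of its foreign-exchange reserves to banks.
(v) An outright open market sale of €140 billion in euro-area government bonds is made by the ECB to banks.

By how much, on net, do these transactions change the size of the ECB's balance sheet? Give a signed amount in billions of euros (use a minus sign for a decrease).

-€263 billion

Currency deposit €430 billion: only the composition of liabilities changes → 0.
Discount-window loan €40 billion: an ECB asset is acquired → +€40B.
Government spending €225 billion: only the composition of liabilities changes → 0.
FX sale €163 billion: an ECB asset is shed → −€163B.
OMO sale (to banks) €140 billion: an ECB asset is shed → −€140B.
Net: 0 + 40 + 0 − 163 − 140 = -€263 billion.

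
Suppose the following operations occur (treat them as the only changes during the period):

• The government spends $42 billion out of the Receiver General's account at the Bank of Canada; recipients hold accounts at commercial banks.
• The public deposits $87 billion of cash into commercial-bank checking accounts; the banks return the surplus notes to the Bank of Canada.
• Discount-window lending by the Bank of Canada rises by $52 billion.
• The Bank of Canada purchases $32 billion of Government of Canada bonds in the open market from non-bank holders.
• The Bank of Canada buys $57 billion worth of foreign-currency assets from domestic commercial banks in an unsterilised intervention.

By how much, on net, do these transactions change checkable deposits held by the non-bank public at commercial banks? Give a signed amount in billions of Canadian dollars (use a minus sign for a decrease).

+$161 billion

Government spending $42 billion: non-bank counterparties' bank balances rise → +$42B.
Currency deposit $87 billion: non-bank counterparties' bank balances rise → +$87B.
Discount-window loan $52 billion: the counterparty is a bank, so public deposits are unchanged → 0.
Asset purchase (from non-banks) $32 billion: non-bank counterparties' bank balances rise → +$32B.
FX purchase $57 billion: the counterparty is a bank, so public deposits are unchanged → 0.
Net: 42 + 87 + 0 + 32 + 0 = +$161 billion.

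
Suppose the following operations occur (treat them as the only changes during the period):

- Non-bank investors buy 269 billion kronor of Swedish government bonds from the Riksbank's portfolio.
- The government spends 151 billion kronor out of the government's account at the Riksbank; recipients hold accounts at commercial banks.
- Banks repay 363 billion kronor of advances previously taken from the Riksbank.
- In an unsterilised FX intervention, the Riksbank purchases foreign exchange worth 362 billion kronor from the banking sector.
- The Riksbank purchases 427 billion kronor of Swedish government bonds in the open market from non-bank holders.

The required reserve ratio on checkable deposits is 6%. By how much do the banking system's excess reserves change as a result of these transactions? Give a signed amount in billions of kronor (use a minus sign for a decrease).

+289.46 billion

Asset sale (to non-banks) 269 billion kronor: reserves −269B, deposits −269B.
Government spending 151 billion kronor: reserves +151B, deposits +151B.
Discount-window repayment 363 billion kronor: reserves −363B, deposits 0.
FX purchase 362 billion kronor: reserves +362B, deposits 0.
Asset purchase (from non-banks) 427 billion kronor: reserves +427B, deposits +427B.
Totals: Δreserves = +308B, Δdeposits = +309B.
Δrequired reserves = 6% × +309B = +18.54B.
Δexcess reserves = Δreserves − Δrequired = +308B − (+18.54B) = +289.46 billion.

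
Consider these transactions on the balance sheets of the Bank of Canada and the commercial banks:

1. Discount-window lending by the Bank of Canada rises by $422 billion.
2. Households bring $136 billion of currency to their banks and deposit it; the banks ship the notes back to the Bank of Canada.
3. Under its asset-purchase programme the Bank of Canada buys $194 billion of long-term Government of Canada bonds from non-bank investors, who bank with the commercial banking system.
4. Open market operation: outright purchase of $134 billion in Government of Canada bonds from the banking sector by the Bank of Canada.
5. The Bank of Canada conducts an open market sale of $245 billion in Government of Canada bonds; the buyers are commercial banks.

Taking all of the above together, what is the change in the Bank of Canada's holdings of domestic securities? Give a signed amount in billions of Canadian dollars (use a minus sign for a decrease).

Discount-window loan $422 billion: the Bank of Canada's securities portfolio is untouched → 0.
Currency deposit $136 billion: the Bank of Canada's securities portfolio is untouched → 0.
Asset purchase (from non-banks) $194 billion: securities added to the Bank of Canada's portfolio → +$194B.
OMO purchase (from banks) $134 billion: securities added to the Bank of Canada's portfolio → +$134B.
OMO sale (to banks) $245 billion: securities removed from the Bank of Canada's portfolio → −$245B.
Net: 0 + 0 + 194 + 134 − 245 = +$83 billion.

+$83 billion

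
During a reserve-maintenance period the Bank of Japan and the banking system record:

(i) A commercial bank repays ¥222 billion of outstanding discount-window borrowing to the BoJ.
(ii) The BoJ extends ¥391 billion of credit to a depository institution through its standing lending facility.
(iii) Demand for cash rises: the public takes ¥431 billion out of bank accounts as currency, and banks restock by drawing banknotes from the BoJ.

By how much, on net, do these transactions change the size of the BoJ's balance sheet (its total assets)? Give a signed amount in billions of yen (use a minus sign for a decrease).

+¥169 billion

Discount-window repayment ¥222 billion: a BoJ asset is shed → −¥222B.
Discount-window loan ¥391 billion: a BoJ asset is acquired → +¥391B.
Currency withdrawal ¥431 billion: only the composition of liabilities changes → 0.
Net: −222 + 391 + 0 = +¥169 billion.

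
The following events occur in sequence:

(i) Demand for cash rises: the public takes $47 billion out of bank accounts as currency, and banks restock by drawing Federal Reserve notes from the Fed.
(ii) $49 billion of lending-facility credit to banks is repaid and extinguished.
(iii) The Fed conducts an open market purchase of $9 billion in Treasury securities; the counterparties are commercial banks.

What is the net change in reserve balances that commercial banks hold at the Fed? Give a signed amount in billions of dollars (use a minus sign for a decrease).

-$87 billion

Currency withdrawal $47 billion: banks swap reserves for currency → −$47B.
Discount-window repayment $49 billion: repayment is debited from reserves → −$49B.
OMO purchase (from banks) $9 billion: the Fed pays by crediting reserve accounts → +$9B.
Net: −47 − 49 + 9 = -$87 billion.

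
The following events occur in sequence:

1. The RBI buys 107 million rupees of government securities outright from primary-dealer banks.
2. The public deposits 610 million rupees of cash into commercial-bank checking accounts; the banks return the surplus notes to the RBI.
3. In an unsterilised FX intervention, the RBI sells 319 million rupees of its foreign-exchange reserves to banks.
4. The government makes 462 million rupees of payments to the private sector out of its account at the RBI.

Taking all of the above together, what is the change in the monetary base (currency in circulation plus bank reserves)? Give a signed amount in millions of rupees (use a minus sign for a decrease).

OMO purchase (from banks) 107 million rupees: RBI balance sheet expands → +107M.
Currency deposit 610 million rupees: just a shift between currency and reserves — both are base money → 0.
FX sale 319 million rupees: RBI balance sheet contracts → −319M.
Government spending 462 million rupees: a non-base liability converts back to reserves → +462M.
Net: 107 + 0 − 319 + 462 = +250 million.

+250 million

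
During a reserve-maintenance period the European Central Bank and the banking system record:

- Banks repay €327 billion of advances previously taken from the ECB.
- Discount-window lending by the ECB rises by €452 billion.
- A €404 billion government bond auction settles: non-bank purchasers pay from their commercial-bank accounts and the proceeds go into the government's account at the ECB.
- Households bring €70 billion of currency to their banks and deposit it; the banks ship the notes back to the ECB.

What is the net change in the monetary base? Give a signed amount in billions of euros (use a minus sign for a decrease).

-€279 billion

Discount-window repayment €327 billion: ECB balance sheet contracts → −€327B.
Discount-window loan €452 billion: ECB balance sheet expands → +€452B.
Government account inflow €404 billion: reserves shift to a non-base liability → −€404B.
Currency deposit €70 billion: just a shift between currency and reserves — both are base money → 0.
Net: −327 + 452 − 404 + 0 = -€279 billion.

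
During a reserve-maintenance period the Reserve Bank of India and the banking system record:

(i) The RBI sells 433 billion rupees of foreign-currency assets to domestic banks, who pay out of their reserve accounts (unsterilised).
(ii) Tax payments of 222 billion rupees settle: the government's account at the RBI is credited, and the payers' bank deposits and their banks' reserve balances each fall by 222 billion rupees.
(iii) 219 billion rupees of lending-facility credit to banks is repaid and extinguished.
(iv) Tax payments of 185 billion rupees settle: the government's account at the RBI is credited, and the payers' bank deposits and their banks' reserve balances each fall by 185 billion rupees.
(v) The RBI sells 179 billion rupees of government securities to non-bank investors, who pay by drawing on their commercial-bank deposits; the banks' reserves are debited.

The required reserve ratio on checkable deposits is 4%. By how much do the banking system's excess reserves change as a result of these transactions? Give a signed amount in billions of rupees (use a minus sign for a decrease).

FX sale 433 billion rupees: reserves −433B, deposits 0.
Government account inflow 222 billion rupees: reserves −222B, deposits −222B.
Discount-window repayment 219 billion rupees: reserves −219B, deposits 0.
Government account inflow 185 billion rupees: reserves −185B, deposits −185B.
Asset sale (to non-banks) 179 billion rupees: reserves −179B, deposits −179B.
Totals: Δreserves = −1238B, Δdeposits = −586B.
Δrequired reserves = 4% × −586B = −23.44B.
Δexcess reserves = Δreserves − Δrequired = −1238B − (−23.44B) = -1214.56 billion.

-1214.56 billion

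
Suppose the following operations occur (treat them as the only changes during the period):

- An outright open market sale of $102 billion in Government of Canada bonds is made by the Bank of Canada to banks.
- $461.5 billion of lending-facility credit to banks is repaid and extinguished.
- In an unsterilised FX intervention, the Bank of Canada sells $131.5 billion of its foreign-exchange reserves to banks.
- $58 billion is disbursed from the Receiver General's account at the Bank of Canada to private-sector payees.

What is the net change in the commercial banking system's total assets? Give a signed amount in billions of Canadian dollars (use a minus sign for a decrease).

-$403.5 billion

OMO sale (to banks) $102 billion: just an asset swap on bank balance sheets → 0.
Discount-window repayment $461.5 billion: bank balance sheets shrink → −$461.5B.
FX sale $131.5 billion: just an asset swap on bank balance sheets → 0.
Government spending $58 billion: bank balance sheets expand → +$58B.
Net: 0 − 461.5 + 0 + 58 = -$403.5 billion.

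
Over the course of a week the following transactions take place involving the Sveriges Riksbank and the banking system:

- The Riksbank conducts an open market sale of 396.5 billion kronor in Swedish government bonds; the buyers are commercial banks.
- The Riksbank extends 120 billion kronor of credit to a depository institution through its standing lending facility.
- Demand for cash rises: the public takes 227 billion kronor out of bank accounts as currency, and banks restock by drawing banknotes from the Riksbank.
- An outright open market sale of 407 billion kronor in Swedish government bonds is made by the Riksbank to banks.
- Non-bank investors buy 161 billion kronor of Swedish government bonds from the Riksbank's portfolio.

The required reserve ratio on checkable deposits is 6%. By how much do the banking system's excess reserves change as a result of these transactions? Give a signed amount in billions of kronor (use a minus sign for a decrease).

OMO sale (to banks) 396.5 billion kronor: reserves −396.5B, deposits 0.
Discount-window loan 120 billion kronor: reserves +120B, deposits 0.
Currency withdrawal 227 billion kronor: reserves −227B, deposits −227B.
OMO sale (to banks) 407 billion kronor: reserves −407B, deposits 0.
Asset sale (to non-banks) 161 billion kronor: reserves −161B, deposits −161B.
Totals: Δreserves = −1071.5B, Δdeposits = −388B.
Δrequired reserves = 6% × −388B = −23.28B.
Δexcess reserves = Δreserves − Δrequired = −1071.5B − (−23.28B) = -1048.22 billion.

-1048.22 billion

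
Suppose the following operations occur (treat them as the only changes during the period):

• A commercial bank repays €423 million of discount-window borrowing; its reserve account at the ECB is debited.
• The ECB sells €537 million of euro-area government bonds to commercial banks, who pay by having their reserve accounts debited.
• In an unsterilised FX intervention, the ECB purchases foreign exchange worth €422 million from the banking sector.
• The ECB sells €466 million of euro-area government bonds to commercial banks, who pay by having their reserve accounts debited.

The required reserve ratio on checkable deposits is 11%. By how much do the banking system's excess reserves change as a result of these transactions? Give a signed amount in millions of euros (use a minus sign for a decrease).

-€1004 million

Discount-window repayment €423 million: reserves −€423M, deposits 0.
OMO sale (to banks) €537 million: reserves −€537M, deposits 0.
FX purchase €422 million: reserves +€422M, deposits 0.
OMO sale (to banks) €466 million: reserves −€466M, deposits 0.
Totals: Δreserves = −€1004M, Δdeposits = 0.
Δrequired reserves = 11% × 0 = 0.
Δexcess reserves = Δreserves − Δrequired = −€1004M − (0) = -€1004 million.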